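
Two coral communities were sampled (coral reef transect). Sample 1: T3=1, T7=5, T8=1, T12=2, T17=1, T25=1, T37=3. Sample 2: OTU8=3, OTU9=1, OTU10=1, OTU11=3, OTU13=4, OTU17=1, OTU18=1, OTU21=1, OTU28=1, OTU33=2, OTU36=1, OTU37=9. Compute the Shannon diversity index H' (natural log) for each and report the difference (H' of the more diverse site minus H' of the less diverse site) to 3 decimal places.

0.413

Sample 1: N=14, proportions 0.07143, 0.35714, 0.07143, 0.14286, 0.07143, 0.07143, 0.21429, giving H' = 1.72982 (working shown to 5 dp, full precision carried).
Sample 2: N=28, proportions 0.10714, 0.03571, 0.03571, 0.10714, 0.14286, 0.03571, 0.03571, 0.03571, 0.03571, 0.07143, 0.03571, 0.32143, giving H' = 2.14298.
Difference = |1.72982 − 2.14298| = 0.41316, i.e. 0.413 to 3 decimal places.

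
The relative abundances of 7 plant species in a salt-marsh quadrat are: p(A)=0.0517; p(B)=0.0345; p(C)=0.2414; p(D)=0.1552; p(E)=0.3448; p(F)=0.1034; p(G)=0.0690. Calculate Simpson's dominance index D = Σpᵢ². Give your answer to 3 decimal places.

0.221

D = 0.0517² + 0.0345² + 0.2414² + 0.1552² + 0.3448² + 0.1034² + 0.069² = 0.00267 + 0.00119 + 0.05827 + 0.02409 + 0.11889 + 0.01069 + 0.00476 = 0.22056 (working shown to 5 dp, full precision carried).
To 3 decimal places, D = 0.221.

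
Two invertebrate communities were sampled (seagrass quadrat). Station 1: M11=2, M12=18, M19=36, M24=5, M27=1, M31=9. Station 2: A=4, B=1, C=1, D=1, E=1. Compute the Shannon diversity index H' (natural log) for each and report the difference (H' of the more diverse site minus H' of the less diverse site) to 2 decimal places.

0.08

Station 1: N=71, proportions 0.0282, 0.2535, 0.507, 0.0704, 0.0141, 0.1268, giving H' = 1.3015 (working shown to 4 dp, full precision carried).
Station 2: N=8, proportions 0.5, 0.125, 0.125, 0.125, 0.125, giving H' = 1.3863.
Difference = |1.3015 − 1.3863| = 0.0848, i.e. 0.08 to 2 decimal places.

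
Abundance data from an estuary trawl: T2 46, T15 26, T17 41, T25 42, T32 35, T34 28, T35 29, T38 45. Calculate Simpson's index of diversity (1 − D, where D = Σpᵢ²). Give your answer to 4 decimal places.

0.8697

Total N = 46+26+41+42+35+28+29+45 = 292, so the proportions are 0.157534, 0.089041, 0.140411, 0.143836, 0.119863, 0.09589, 0.099315, 0.15411 (working shown to 6 dp, full precision carried).
D = 0.157534² + 0.089041² + 0.140411² + 0.143836² + 0.119863² + 0.09589² + 0.099315² + 0.15411² = 0.024817 + 0.007928 + 0.019715 + 0.020689 + 0.014367 + 0.009195 + 0.009863 + 0.023750 = 0.130325.
So 1 − D = 0.869675, i.e. 0.8697 to 4 decimal places.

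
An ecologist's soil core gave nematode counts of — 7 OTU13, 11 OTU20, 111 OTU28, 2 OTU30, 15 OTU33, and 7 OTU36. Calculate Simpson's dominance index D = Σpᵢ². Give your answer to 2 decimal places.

Total N = 7+11+111+2+15+7 = 153, so the proportions are 0.0458, 0.0719, 0.7255, 0.0131, 0.098, 0.0458 (working shown to 4 dp, full precision carried).
D = 0.0458² + 0.0719² + 0.7255² + 0.0131² + 0.098² + 0.0458² = 0.0021 + 0.0052 + 0.5263 + 0.0002 + 0.0096 + 0.0021 = 0.5455.
To 2 decimal places, D = 0.55.

0.55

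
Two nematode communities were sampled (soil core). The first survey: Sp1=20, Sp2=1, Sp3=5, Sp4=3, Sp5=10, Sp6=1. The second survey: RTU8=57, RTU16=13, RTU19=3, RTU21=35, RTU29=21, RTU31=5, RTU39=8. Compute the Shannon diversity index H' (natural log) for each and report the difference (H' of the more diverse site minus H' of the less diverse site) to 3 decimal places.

0.243

The first survey: N=40, proportions 0.5, 0.025, 0.125, 0.075, 0.25, 0.025, giving H' = 1.331791 (working shown to 6 dp, full precision carried).
The second survey: N=142, proportions 0.401408, 0.091549, 0.021127, 0.246479, 0.147887, 0.035211, 0.056338, giving H' = 1.574496.
Difference = |1.331791 − 1.574496| = 0.242705, i.e. 0.243 to 3 decimal places.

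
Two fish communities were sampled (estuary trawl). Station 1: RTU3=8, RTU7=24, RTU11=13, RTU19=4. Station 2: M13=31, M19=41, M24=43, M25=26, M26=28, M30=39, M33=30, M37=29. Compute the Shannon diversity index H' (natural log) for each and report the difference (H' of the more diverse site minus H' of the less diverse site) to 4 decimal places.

0.8608

Station 1: N=49, proportions 0.163265, 0.489796, 0.265306, 0.081633, giving H' = 1.202058 (working shown to 6 dp, full precision carried).
Station 2: N=267, proportions 0.116105, 0.153558, 0.161049, 0.097378, 0.104869, 0.146067, 0.11236, 0.108614, giving H' = 2.062828.
Difference = |1.202058 − 2.062828| = 0.860770, i.e. 0.8608 to 4 decimal places.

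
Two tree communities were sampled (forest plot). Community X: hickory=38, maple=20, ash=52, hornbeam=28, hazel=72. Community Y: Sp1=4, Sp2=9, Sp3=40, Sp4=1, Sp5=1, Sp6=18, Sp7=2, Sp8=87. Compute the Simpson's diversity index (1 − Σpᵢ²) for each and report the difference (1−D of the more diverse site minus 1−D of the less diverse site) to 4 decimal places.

0.1272

Community X: N=210, proportions 0.180952, 0.095238, 0.247619, 0.133333, 0.342857, giving 1−D = 0.761542 (working shown to 6 dp, full precision carried).
Community Y: N=162, proportions 0.024691, 0.055556, 0.246914, 0.006173, 0.006173, 0.111111, 0.012346, 0.537037, giving 1−D = 0.634355.
Difference = |0.761542 − 0.634355| = 0.127187, i.e. 0.1272 to 4 decimal places.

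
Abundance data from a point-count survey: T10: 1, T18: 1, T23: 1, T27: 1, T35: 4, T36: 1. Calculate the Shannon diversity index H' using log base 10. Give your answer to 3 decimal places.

0.687

Total N = 1+1+1+1+4+1 = 9, so the proportions are 0.11111, 0.11111, 0.11111, 0.11111, 0.44444, 0.11111 (working shown to 5 dp, full precision carried).
Each pᵢ log₁₀ pᵢ term: 0.11111×(-0.95424)=-0.10603, 0.11111×(-0.95424)=-0.10603, 0.11111×(-0.95424)=-0.10603, 0.11111×(-0.95424)=-0.10603, 0.44444×(-0.35218)=-0.15653, 0.11111×(-0.95424)=-0.10603.
Sum = -0.68666, so H' = 0.687.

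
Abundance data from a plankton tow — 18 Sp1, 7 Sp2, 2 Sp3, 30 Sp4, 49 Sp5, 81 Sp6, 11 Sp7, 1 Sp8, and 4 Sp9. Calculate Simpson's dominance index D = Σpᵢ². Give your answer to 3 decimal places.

Total N = 18+7+2+30+49+81+11+1+4 = 203, so the proportions are 0.08867, 0.03448, 0.00985, 0.14778, 0.24138, 0.39901, 0.05419, 0.00493, 0.0197 (working shown to 5 dp, full precision carried).
D = 0.08867² + 0.03448² + 0.00985² + 0.14778² + 0.24138² + 0.39901² + 0.05419² + 0.00493² + 0.0197² = 0.00786 + 0.00119 + 0.00010 + 0.02184 + 0.05826 + 0.15921 + 0.00294 + 0.00002 + 0.00039 = 0.25181.
To 3 decimal places, D = 0.252.

0.252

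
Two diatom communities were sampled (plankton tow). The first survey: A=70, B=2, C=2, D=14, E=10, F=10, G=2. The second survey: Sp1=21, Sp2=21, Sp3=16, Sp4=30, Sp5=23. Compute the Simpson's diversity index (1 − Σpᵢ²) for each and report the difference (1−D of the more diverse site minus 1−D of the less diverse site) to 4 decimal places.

The first survey: N=110, proportions 0.6363636, 0.0181818, 0.0181818, 0.1272727, 0.0909091, 0.0909091, 0.0181818, giving 1−D = 0.5613223 (working shown to 7 dp, full precision carried).
The second survey: N=111, proportions 0.1891892, 0.1891892, 0.1441441, 0.2702703, 0.2072072, giving 1−D = 0.7916565.
Difference = |0.5613223 − 0.7916565| = 0.2303342, i.e. 0.2303 to 4 decimal places.

0.2303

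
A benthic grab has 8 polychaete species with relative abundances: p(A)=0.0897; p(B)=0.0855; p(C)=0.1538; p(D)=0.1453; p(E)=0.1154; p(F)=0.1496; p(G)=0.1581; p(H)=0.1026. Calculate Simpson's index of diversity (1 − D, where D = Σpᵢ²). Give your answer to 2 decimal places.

D = 0.0897² + 0.0855² + 0.1538² + 0.1453² + 0.1154² + 0.1496² + 0.1581² + 0.1026² = 0.0080 + 0.0073 + 0.0237 + 0.0211 + 0.0133 + 0.0224 + 0.0250 + 0.0105 = 0.1313 (working shown to 4 dp, full precision carried).
So 1 − D = 0.8687, i.e. 0.87 to 2 decimal places.

0.87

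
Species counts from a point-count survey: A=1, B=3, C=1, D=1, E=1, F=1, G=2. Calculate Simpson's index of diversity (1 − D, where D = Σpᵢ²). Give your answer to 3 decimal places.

Total N = 1+3+1+1+1+1+2 = 10, so the proportions are 0.1, 0.3, 0.1, 0.1, 0.1, 0.1, 0.2 (working shown to 5 dp, full precision carried).
D = 0.1² + 0.3² + 0.1² + 0.1² + 0.1² + 0.1² + 0.2² = 0.01000 + 0.09000 + 0.01000 + 0.01000 + 0.01000 + 0.01000 + 0.04000 = 0.18000.
So 1 − D = 0.82000, i.e. 0.820 to 3 decimal places.

0.820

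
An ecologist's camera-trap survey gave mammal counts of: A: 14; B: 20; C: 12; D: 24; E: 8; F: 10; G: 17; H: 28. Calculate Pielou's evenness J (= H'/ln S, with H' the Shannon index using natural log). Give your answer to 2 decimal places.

Total N = 14+20+12+24+8+10+17+28 = 133, so the proportions are 0.1053, 0.1504, 0.0902, 0.1805, 0.0602, 0.0752, 0.1278, 0.2105 (working shown to 4 dp, full precision carried).
H' = −Σ pᵢ ln pᵢ = −((-0.2370) + (-0.2849) + (-0.2170) + (-0.3090) + (-0.1691) + (-0.1946) + (-0.2629) + (-0.3280)) = 2.0025.
With S = 8 species, ln S = 2.0794, so J = 2.0025/2.0794 = 0.9630, i.e. 0.96 to 2 decimal places.

0.96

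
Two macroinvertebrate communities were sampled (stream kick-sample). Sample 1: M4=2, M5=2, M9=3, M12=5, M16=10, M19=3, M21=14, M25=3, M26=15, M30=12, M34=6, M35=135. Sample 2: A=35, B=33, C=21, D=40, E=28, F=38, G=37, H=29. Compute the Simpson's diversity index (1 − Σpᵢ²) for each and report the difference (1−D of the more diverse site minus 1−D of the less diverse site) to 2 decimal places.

Sample 1: N=210, proportions 0.0095, 0.0095, 0.0143, 0.0238, 0.0476, 0.0143, 0.0667, 0.0143, 0.0714, 0.0571, 0.0286, 0.6429, giving 1−D = 0.5695 (working shown to 4 dp, full precision carried).
Sample 2: N=261, proportions 0.1341, 0.1264, 0.0805, 0.1533, 0.1073, 0.1456, 0.1418, 0.1111, giving 1−D = 0.8709.
Difference = |0.5695 − 0.8709| = 0.3014, i.e. 0.30 to 2 decimal places.

0.30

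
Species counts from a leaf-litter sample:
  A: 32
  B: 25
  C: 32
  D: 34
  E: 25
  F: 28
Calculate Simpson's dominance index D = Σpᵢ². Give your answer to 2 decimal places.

0.17

Total N = 32+25+32+34+25+28 = 176, so the proportions are 0.1818, 0.142, 0.1818, 0.1932, 0.142, 0.1591 (working shown to 4 dp, full precision carried).
D = 0.1818² + 0.142² + 0.1818² + 0.1932² + 0.142² + 0.1591² = 0.0331 + 0.0202 + 0.0331 + 0.0373 + 0.0202 + 0.0253 = 0.1691.
To 2 decimal places, D = 0.17.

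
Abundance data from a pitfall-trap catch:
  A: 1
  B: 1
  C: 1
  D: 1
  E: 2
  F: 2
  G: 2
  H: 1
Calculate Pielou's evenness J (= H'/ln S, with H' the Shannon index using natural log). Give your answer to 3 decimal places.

Total N = 1+1+1+1+2+2+2+1 = 11, so the proportions are 0.09091, 0.09091, 0.09091, 0.09091, 0.18182, 0.18182, 0.18182, 0.09091 (working shown to 5 dp, full precision carried).
H' = −Σ pᵢ ln pᵢ = −((-0.21799) + (-0.21799) + (-0.21799) + (-0.21799) + (-0.30995) + (-0.30995) + (-0.30995) + (-0.21799)) = 2.01981.
With S = 8 species, ln S = 2.07944, so J = 2.01981/2.07944 = 0.97133, i.e. 0.971 to 3 decimal places.

0.971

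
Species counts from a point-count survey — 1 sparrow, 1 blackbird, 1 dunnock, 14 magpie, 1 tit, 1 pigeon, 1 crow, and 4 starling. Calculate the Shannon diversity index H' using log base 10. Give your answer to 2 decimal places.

Total N = 1+1+1+14+1+1+1+4 = 24, so the proportions are 0.0417, 0.0417, 0.0417, 0.5833, 0.0417, 0.0417, 0.0417, 0.1667 (working shown to 4 dp, full precision carried).
Each pᵢ log₁₀ pᵢ term: 0.0417×(-1.3802)=-0.0575, 0.0417×(-1.3802)=-0.0575, 0.0417×(-1.3802)=-0.0575, 0.5833×(-0.2341)=-0.1365, 0.0417×(-1.3802)=-0.0575, 0.0417×(-1.3802)=-0.0575, 0.0417×(-1.3802)=-0.0575, 0.1667×(-0.7782)=-0.1297.
Sum = -0.6113, so H' = 0.61.

0.61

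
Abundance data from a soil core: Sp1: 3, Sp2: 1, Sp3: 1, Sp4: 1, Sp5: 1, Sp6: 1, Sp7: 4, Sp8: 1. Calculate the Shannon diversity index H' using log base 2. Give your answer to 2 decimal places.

2.72

Total N = 3+1+1+1+1+1+4+1 = 13, so the proportions are 0.2308, 0.0769, 0.0769, 0.0769, 0.0769, 0.0769, 0.3077, 0.0769 (working shown to 4 dp, full precision carried).
Each pᵢ log₂ pᵢ term: 0.2308×(-2.1155)=-0.4882, 0.0769×(-3.7004)=-0.2846, 0.0769×(-3.7004)=-0.2846, 0.0769×(-3.7004)=-0.2846, 0.0769×(-3.7004)=-0.2846, 0.0769×(-3.7004)=-0.2846, 0.3077×(-1.7004)=-0.5232, 0.0769×(-3.7004)=-0.2846.
Sum = -2.7193, so H' = 2.72.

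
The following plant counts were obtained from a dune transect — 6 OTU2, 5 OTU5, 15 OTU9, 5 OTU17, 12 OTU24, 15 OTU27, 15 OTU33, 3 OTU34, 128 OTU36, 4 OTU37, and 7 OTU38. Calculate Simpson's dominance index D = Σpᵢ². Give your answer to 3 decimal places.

0.376

Total N = 6+5+15+5+12+15+15+3+128+4+7 = 215, so the proportions are 0.02791, 0.02326, 0.06977, 0.02326, 0.05581, 0.06977, 0.06977, 0.01395, 0.59535, 0.0186, 0.03256 (working shown to 5 dp, full precision carried).
D = 0.02791² + 0.02326² + 0.06977² + 0.02326² + 0.05581² + 0.06977² + 0.06977² + 0.01395² + 0.59535² + 0.0186² + 0.03256² = 0.00078 + 0.00054 + 0.00487 + 0.00054 + 0.00312 + 0.00487 + 0.00487 + 0.00019 + 0.35444 + 0.00035 + 0.00106 = 0.37562.
To 3 decimal places, D = 0.376.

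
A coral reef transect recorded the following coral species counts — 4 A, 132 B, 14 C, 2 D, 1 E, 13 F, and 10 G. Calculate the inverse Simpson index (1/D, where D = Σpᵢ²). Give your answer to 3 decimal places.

Total N = 4+132+14+2+1+13+10 = 176, so the proportions are 0.022727, 0.75, 0.079545, 0.011364, 0.005682, 0.073864, 0.056818 (working shown to 6 dp, full precision carried).
D = 0.022727² + 0.75² + 0.079545² + 0.011364² + 0.005682² + 0.073864² + 0.056818² = 0.000517 + 0.562500 + 0.006327 + 0.000129 + 0.000032 + 0.005456 + 0.003228 = 0.578190.
So 1/D = 1.72954, i.e. 1.730 to 3 decimal places.

1.730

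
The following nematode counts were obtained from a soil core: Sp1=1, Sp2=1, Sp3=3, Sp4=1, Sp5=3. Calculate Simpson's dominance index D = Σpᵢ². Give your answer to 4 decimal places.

Total N = 1+1+3+1+3 = 9, so the proportions are 0.111111, 0.111111, 0.333333, 0.111111, 0.333333 (working shown to 6 dp, full precision carried).
D = 0.111111² + 0.111111² + 0.333333² + 0.111111² + 0.333333² = 0.012346 + 0.012346 + 0.111111 + 0.012346 + 0.111111 = 0.259259.
To 4 decimal places, D = 0.2593.

0.2593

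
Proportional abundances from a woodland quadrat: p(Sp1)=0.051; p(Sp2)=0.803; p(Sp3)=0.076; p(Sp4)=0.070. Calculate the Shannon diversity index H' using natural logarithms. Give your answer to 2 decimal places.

Each pᵢ ln pᵢ term (working shown to 4 dp, full precision carried): 0.051×(-2.9759)=-0.1518, 0.803×(-0.2194)=-0.1762, 0.076×(-2.5770)=-0.1959, 0.07×(-2.6593)=-0.1861.
Sum = -0.7100, so H' = 0.71.

0.71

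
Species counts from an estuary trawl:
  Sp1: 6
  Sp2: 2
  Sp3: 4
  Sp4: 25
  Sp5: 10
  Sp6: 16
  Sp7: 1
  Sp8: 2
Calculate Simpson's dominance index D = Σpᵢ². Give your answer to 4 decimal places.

0.2392

Total N = 6+2+4+25+10+16+1+2 = 66, so the proportions are 0.090909, 0.030303, 0.060606, 0.378788, 0.151515, 0.242424, 0.015152, 0.030303 (working shown to 6 dp, full precision carried).
D = 0.090909² + 0.030303² + 0.060606² + 0.378788² + 0.151515² + 0.242424² + 0.015152² + 0.030303² = 0.008264 + 0.000918 + 0.003673 + 0.143480 + 0.022957 + 0.058770 + 0.000230 + 0.000918 = 0.239210.
To 4 decimal places, D = 0.2392.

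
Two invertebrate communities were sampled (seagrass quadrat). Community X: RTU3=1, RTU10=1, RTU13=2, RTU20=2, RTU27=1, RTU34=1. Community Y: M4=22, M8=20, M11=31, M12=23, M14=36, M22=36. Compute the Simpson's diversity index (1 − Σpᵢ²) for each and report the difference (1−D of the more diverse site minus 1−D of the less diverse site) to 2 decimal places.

0.01

Community X: N=8, proportions 0.125, 0.125, 0.25, 0.25, 0.125, 0.125, giving 1−D = 0.8125 (working shown to 4 dp, full precision carried).
Community Y: N=168, proportions 0.131, 0.119, 0.1845, 0.1369, 0.2143, 0.2143, giving 1−D = 0.8241.
Difference = |0.8125 − 0.8241| = 0.0116, i.e. 0.01 to 2 decimal places.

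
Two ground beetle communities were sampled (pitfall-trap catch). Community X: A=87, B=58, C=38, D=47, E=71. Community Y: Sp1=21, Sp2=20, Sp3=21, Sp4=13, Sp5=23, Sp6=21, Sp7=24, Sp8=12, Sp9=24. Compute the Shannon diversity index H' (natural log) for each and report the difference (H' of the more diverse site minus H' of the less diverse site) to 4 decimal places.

0.6052

Community X: N=301, proportions 0.289037, 0.192691, 0.126246, 0.156146, 0.23588, giving H' = 1.567990 (working shown to 6 dp, full precision carried).
Community Y: N=179, proportions 0.117318, 0.111732, 0.117318, 0.072626, 0.128492, 0.117318, 0.134078, 0.067039, 0.134078, giving H' = 2.173164.
Difference = |1.567990 − 2.173164| = 0.605174, i.e. 0.6052 to 4 decimal places.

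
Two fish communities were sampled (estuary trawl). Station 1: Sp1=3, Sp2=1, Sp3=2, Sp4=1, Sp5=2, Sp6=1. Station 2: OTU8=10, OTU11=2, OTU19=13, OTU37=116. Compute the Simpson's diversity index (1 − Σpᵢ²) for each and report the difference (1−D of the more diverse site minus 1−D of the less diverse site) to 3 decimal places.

Station 1: N=10, proportions 0.3, 0.1, 0.2, 0.1, 0.2, 0.1, giving 1−D = 0.80000 (working shown to 5 dp, full precision carried).
Station 2: N=141, proportions 0.07092, 0.01418, 0.0922, 0.8227, giving 1−D = 0.30944.
Difference = |0.80000 − 0.30944| = 0.49056, i.e. 0.491 to 3 decimal places.

0.491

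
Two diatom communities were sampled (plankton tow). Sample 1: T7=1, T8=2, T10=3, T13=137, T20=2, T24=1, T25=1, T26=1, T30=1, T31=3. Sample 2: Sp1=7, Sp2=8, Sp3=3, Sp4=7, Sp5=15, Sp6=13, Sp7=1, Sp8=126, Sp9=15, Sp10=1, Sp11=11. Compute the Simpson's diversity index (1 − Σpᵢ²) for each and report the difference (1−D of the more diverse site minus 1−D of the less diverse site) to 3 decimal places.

Sample 1: N=152, proportions 0.00658, 0.01316, 0.01974, 0.90132, 0.01316, 0.00658, 0.00658, 0.00658, 0.00658, 0.01974, giving 1−D = 0.18629 (working shown to 5 dp, full precision carried).
Sample 2: N=207, proportions 0.03382, 0.03865, 0.01449, 0.03382, 0.07246, 0.0628, 0.00483, 0.6087, 0.07246, 0.00483, 0.05314, giving 1−D = 0.60818.
Difference = |0.18629 − 0.60818| = 0.42189, i.e. 0.422 to 3 decimal places.

0.422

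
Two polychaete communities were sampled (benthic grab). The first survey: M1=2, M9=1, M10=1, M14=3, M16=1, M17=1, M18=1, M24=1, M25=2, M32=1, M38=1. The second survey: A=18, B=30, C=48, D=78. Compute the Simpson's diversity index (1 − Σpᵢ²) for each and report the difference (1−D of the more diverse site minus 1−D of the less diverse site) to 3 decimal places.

0.206

The first survey: N=15, proportions 0.13333, 0.06667, 0.06667, 0.2, 0.06667, 0.06667, 0.06667, 0.06667, 0.13333, 0.06667, 0.06667, giving 1−D = 0.88889 (working shown to 5 dp, full precision carried).
The second survey: N=174, proportions 0.10345, 0.17241, 0.27586, 0.44828, giving 1−D = 0.68252.
Difference = |0.88889 − 0.68252| = 0.20637, i.e. 0.206 to 3 decimal places.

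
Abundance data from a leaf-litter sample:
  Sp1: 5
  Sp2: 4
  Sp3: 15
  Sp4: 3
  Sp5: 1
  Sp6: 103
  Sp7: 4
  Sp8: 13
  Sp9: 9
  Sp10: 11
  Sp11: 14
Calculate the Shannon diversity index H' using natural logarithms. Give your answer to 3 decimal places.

1.595

Total N = 5+4+15+3+1+103+4+13+9+11+14 = 182, so the proportions are 0.02747, 0.02198, 0.08242, 0.01648, 0.00549, 0.56593, 0.02198, 0.07143, 0.04945, 0.06044, 0.07692 (working shown to 5 dp, full precision carried).
Each pᵢ ln pᵢ term: 0.02747×(-3.59457)=-0.09875, 0.02198×(-3.81771)=-0.08391, 0.08242×(-2.49596)=-0.20571, 0.01648×(-4.10539)=-0.06767, 0.00549×(-5.20401)=-0.02859, 0.56593×(-0.56928)=-0.32217, 0.02198×(-3.81771)=-0.08391, 0.07143×(-2.63906)=-0.18850, 0.04945×(-3.00678)=-0.14869, 0.06044×(-2.80611)=-0.16960, 0.07692×(-2.56495)=-0.19730.
Sum = -1.59481, so H' = 1.595.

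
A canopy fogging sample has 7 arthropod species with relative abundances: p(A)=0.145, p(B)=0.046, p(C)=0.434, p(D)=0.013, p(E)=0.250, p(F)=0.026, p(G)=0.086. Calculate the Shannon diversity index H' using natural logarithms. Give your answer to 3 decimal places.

Each pᵢ ln pᵢ term (working shown to 5 dp, full precision carried): 0.145×(-1.93102)=-0.28000, 0.046×(-3.07911)=-0.14164, 0.434×(-0.83471)=-0.36226, 0.013×(-4.34281)=-0.05646, 0.25×(-1.38629)=-0.34657, 0.026×(-3.64966)=-0.09489, 0.086×(-2.45341)=-0.21099.
Sum = -1.49282, so H' = 1.493.

1.493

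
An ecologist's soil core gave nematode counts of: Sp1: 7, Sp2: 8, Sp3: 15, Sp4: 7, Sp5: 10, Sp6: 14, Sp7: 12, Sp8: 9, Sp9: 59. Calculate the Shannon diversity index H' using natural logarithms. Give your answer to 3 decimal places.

1.866

Total N = 7+8+15+7+10+14+12+9+59 = 141, so the proportions are 0.04965, 0.05674, 0.10638, 0.04965, 0.07092, 0.09929, 0.08511, 0.06383, 0.41844 (working shown to 5 dp, full precision carried).
Each pᵢ ln pᵢ term: 0.04965×(-3.00285)=-0.14908, 0.05674×(-2.86932)=-0.16280, 0.10638×(-2.24071)=-0.23837, 0.04965×(-3.00285)=-0.14908, 0.07092×(-2.64617)=-0.18767, 0.09929×(-2.30970)=-0.22933, 0.08511×(-2.46385)=-0.20969, 0.06383×(-2.75154)=-0.17563, 0.41844×(-0.87122)=-0.36455.
Sum = -1.86620, so H' = 1.866.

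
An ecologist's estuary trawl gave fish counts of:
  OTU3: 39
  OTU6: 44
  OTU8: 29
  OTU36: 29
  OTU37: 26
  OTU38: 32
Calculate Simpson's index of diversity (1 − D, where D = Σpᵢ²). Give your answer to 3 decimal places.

Total N = 39+44+29+29+26+32 = 199, so the proportions are 0.19598, 0.22111, 0.14573, 0.14573, 0.13065, 0.1608 (working shown to 5 dp, full precision carried).
D = 0.19598² + 0.22111² + 0.14573² + 0.14573² + 0.13065² + 0.1608² = 0.03841 + 0.04889 + 0.02124 + 0.02124 + 0.01707 + 0.02586 = 0.17270.
So 1 − D = 0.82730, i.e. 0.827 to 3 decimal places.

0.827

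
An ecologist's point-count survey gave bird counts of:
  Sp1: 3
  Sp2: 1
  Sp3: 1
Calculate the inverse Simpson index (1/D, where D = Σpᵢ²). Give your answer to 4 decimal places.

2.2727

Total N = 3+1+1 = 5, so the proportions are 0.6, 0.2, 0.2 (working shown to 7 dp, full precision carried).
D = 0.6² + 0.2² + 0.2² = 0.3600000 + 0.0400000 + 0.0400000 = 0.4400000.
So 1/D = 2.272727, i.e. 2.2727 to 4 decimal places.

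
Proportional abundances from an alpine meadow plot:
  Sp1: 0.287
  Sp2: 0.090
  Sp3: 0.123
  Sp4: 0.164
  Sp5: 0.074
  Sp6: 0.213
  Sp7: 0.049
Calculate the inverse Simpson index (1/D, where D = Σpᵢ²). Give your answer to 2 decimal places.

D = 0.287² + 0.09² + 0.123² + 0.164² + 0.074² + 0.213² + 0.049² = 0.082369 + 0.008100 + 0.015129 + 0.026896 + 0.005476 + 0.045369 + 0.002401 = 0.185740 (working shown to 6 dp, full precision carried).
So 1/D = 5.3839, i.e. 5.38 to 2 decimal places.

5.38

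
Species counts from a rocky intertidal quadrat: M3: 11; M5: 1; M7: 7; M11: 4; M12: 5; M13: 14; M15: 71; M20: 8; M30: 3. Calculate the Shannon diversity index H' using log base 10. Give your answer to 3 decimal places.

0.647

Total N = 11+1+7+4+5+14+71+8+3 = 124, so the proportions are 0.08871, 0.00806, 0.05645, 0.03226, 0.04032, 0.1129, 0.57258, 0.06452, 0.02419 (working shown to 5 dp, full precision carried).
Each pᵢ log₁₀ pᵢ term: 0.08871×(-1.05203)=-0.09333, 0.00806×(-2.09342)=-0.01688, 0.05645×(-1.24832)=-0.07047, 0.03226×(-1.49136)=-0.04811, 0.04032×(-1.39445)=-0.05623, 0.1129×(-0.94729)=-0.10695, 0.57258×(-0.24216)=-0.13866, 0.06452×(-1.19033)=-0.07680, 0.02419×(-1.61630)=-0.03910.
Sum = -0.64652, so H' = 0.647.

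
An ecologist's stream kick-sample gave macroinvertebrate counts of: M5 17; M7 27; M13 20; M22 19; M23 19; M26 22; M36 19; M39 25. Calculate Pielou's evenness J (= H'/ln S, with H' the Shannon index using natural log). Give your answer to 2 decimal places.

Total N = 17+27+20+19+19+22+19+25 = 168, so the proportions are 0.1012, 0.1607, 0.119, 0.1131, 0.1131, 0.131, 0.1131, 0.1488 (working shown to 4 dp, full precision carried).
H' = −Σ pᵢ ln pᵢ = −((-0.2318) + (-0.2938) + (-0.2534) + (-0.2465) + (-0.2465) + (-0.2662) + (-0.2465) + (-0.2835)) = 2.0682.
With S = 8 species, ln S = 2.0794, so J = 2.0682/2.0794 = 0.9946, i.e. 0.99 to 2 decimal places.

0.99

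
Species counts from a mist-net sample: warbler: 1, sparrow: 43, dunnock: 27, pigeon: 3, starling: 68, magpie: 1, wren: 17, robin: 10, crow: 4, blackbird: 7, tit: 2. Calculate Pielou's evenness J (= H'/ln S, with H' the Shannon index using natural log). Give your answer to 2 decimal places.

Total N = 1+43+27+3+68+1+17+10+4+7+2 = 183, so the proportions are 0.0055, 0.235, 0.1475, 0.0164, 0.3716, 0.0055, 0.0929, 0.0546, 0.0219, 0.0383, 0.0109 (working shown to 4 dp, full precision carried).
H' = −Σ pᵢ ln pᵢ = −((-0.0285) + (-0.3403) + (-0.2823) + (-0.0674) + (-0.3679) + (-0.0285) + (-0.2207) + (-0.1588) + (-0.0836) + (-0.1248) + (-0.0494)) = 1.7522.
With S = 11 species, ln S = 2.3979, so J = 1.7522/2.3979 = 0.7307, i.e. 0.73 to 2 decimal places.

0.73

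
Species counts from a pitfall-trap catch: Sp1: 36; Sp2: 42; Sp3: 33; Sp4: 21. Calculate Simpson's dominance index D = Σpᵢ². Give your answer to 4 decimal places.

0.2634

Total N = 36+42+33+21 = 132, so the proportions are 0.272727, 0.318182, 0.25, 0.159091 (working shown to 6 dp, full precision carried).
D = 0.272727² + 0.318182² + 0.25² + 0.159091² = 0.074380 + 0.101240 + 0.062500 + 0.025310 = 0.263430.
To 4 decimal places, D = 0.2634.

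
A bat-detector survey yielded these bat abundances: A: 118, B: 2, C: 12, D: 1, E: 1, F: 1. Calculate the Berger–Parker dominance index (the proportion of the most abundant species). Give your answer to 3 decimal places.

0.874

Total N = 118+2+12+1+1+1 = 135, so the proportions are 0.87407, 0.01481, 0.08889, 0.00741, 0.00741, 0.00741 (working shown to 5 dp, full precision carried).
The largest proportion is 0.87407, i.e. d = 0.874 to 3 decimal places.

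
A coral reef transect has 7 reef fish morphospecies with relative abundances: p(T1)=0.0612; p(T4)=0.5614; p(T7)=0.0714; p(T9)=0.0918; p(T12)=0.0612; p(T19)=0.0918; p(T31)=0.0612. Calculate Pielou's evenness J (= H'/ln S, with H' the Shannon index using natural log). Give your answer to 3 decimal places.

H' = −Σ pᵢ ln pᵢ = −((-0.17097) + (-0.32411) + (-0.18846) + (-0.21923) + (-0.17097) + (-0.21923) + (-0.17097)) = 1.46394 (working shown to 5 dp, full precision carried).
With S = 7 species, ln S = 1.94591, so J = 1.46394/1.94591 = 0.75231, i.e. 0.752 to 3 decimal places.

0.752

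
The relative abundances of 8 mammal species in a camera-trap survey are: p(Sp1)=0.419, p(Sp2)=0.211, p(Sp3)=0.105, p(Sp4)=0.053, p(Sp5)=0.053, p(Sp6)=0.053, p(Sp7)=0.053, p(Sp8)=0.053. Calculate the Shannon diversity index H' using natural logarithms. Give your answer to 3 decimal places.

Each pᵢ ln pᵢ term (working shown to 5 dp, full precision carried): 0.419×(-0.86988)=-0.36448, 0.211×(-1.55590)=-0.32829, 0.105×(-2.25379)=-0.23665, 0.053×(-2.93746)=-0.15569, 0.053×(-2.93746)=-0.15569, 0.053×(-2.93746)=-0.15569, 0.053×(-2.93746)=-0.15569, 0.053×(-2.93746)=-0.15569.
Sum = -1.70785, so H' = 1.708.

1.708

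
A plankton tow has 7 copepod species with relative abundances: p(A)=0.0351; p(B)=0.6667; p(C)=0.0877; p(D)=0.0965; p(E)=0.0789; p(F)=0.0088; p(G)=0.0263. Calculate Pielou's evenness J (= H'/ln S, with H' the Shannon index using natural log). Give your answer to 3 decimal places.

0.599

H' = −Σ pᵢ ln pᵢ = −((-0.11757) + (-0.27029) + (-0.21345) + (-0.22564) + (-0.20037) + (-0.04165) + (-0.09568)) = 1.16465 (working shown to 5 dp, full precision carried).
With S = 7 species, ln S = 1.94591, so J = 1.16465/1.94591 = 0.59851, i.e. 0.599 to 3 decimal places.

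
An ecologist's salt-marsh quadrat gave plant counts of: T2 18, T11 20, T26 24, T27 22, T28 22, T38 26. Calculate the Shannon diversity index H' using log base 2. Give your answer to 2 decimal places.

2.57

Total N = 18+20+24+22+22+26 = 132, so the proportions are 0.13636, 0.15152, 0.18182, 0.16667, 0.16667, 0.19697 (working shown to 5 dp, full precision carried).
Each pᵢ log₂ pᵢ term: 0.13636×(-2.87447)=-0.39197, 0.15152×(-2.72247)=-0.41249, 0.18182×(-2.45943)=-0.44717, 0.16667×(-2.58496)=-0.43083, 0.16667×(-2.58496)=-0.43083, 0.19697×(-2.34395)=-0.46169.
Sum = -2.57498, so H' = 2.57.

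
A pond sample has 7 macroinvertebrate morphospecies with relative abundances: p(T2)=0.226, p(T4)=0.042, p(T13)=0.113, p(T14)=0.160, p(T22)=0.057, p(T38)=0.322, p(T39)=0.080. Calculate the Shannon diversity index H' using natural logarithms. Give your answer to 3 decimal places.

1.739

Each pᵢ ln pᵢ term (working shown to 5 dp, full precision carried): 0.226×(-1.48722)=-0.33611, 0.042×(-3.17009)=-0.13314, 0.113×(-2.18037)=-0.24638, 0.16×(-1.83258)=-0.29321, 0.057×(-2.86470)=-0.16329, 0.322×(-1.13320)=-0.36489, 0.08×(-2.52573)=-0.20206.
Sum = -1.73909, so H' = 1.739.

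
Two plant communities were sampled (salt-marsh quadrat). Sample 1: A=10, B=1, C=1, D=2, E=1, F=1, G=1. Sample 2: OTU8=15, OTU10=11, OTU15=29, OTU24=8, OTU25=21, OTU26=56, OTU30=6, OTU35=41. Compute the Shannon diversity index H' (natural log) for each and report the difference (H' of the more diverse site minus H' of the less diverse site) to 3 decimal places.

Sample 1: N=17, proportions 0.588235, 0.058824, 0.058824, 0.117647, 0.058824, 0.058824, 0.058824, giving H' = 1.397205 (working shown to 6 dp, full precision carried).
Sample 2: N=187, proportions 0.080214, 0.058824, 0.15508, 0.042781, 0.112299, 0.299465, 0.032086, 0.219251, giving H' = 1.842625.
Difference = |1.397205 − 1.842625| = 0.445420, i.e. 0.445 to 3 decimal places.

0.445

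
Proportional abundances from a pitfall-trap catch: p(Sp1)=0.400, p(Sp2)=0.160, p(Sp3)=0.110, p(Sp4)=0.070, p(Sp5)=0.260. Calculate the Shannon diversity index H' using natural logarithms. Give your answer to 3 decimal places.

Each pᵢ ln pᵢ term (working shown to 5 dp, full precision carried): 0.4×(-0.91629)=-0.36652, 0.16×(-1.83258)=-0.29321, 0.11×(-2.20727)=-0.24280, 0.07×(-2.65926)=-0.18615, 0.26×(-1.34707)=-0.35024.
Sum = -1.43892, so H' = 1.439.

1.439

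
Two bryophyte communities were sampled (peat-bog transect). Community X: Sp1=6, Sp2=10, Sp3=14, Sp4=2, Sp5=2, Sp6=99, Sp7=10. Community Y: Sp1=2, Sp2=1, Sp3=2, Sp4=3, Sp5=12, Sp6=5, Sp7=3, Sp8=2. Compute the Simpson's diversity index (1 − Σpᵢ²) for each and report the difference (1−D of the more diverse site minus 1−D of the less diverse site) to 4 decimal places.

0.2786

Community X: N=143, proportions 0.041958, 0.06993, 0.097902, 0.013986, 0.013986, 0.692308, 0.06993, giving 1−D = 0.499193 (working shown to 6 dp, full precision carried).
Community Y: N=30, proportions 0.066667, 0.033333, 0.066667, 0.1, 0.4, 0.166667, 0.1, 0.066667, giving 1−D = 0.777778.
Difference = |0.499193 − 0.777778| = 0.278585, i.e. 0.2786 to 4 decimal places.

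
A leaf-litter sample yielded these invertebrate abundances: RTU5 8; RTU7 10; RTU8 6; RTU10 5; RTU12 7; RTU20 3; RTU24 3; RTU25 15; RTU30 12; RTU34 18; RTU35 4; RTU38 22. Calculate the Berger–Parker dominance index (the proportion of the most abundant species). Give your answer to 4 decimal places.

Total N = 8+10+6+5+7+3+3+15+12+18+4+22 = 113, so the proportions are 0.070796, 0.088496, 0.053097, 0.044248, 0.061947, 0.026549, 0.026549, 0.132743, 0.106195, 0.159292, 0.035398, 0.19469 (working shown to 6 dp, full precision carried).
The largest proportion is 0.19469, i.e. d = 0.1947 to 4 decimal places.

0.1947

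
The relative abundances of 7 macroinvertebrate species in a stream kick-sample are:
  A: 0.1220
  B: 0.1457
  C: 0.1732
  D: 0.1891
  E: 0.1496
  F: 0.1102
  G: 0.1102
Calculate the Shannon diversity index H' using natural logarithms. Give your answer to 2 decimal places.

Each pᵢ ln pᵢ term (working shown to 4 dp, full precision carried): 0.122×(-2.1037)=-0.2567, 0.1457×(-1.9262)=-0.2806, 0.1732×(-1.7533)=-0.3037, 0.1891×(-1.6655)=-0.3149, 0.1496×(-1.8998)=-0.2842, 0.1102×(-2.2055)=-0.2430, 0.1102×(-2.2055)=-0.2430.
Sum = -1.9262, so H' = 1.93.

1.93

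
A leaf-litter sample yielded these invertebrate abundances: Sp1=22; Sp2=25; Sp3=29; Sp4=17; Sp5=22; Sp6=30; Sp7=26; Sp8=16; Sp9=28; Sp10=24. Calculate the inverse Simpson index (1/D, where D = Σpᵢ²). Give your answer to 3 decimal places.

9.657

Total N = 22+25+29+17+22+30+26+16+28+24 = 239, so the proportions are 0.0920502, 0.1046025, 0.1213389, 0.0711297, 0.0920502, 0.125523, 0.1087866, 0.0669456, 0.1171548, 0.1004184 (working shown to 7 dp, full precision carried).
D = 0.0920502² + 0.1046025² + 0.1213389² + 0.0711297² + 0.0920502² + 0.125523² + 0.1087866² + 0.0669456² + 0.1171548² + 0.1004184² = 0.0084732 + 0.0109417 + 0.0147231 + 0.0050594 + 0.0084732 + 0.0157560 + 0.0118345 + 0.0044817 + 0.0137252 + 0.0100839 = 0.1035521.
So 1/D = 9.65697, i.e. 9.657 to 3 decimal places.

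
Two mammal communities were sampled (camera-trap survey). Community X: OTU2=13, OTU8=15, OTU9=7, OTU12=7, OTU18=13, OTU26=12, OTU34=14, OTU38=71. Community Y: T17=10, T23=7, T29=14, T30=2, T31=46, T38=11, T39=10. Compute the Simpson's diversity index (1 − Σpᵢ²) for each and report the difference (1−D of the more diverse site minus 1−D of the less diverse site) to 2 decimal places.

0.01

Community X: N=152, proportions 0.0855, 0.0987, 0.0461, 0.0461, 0.0855, 0.0789, 0.0921, 0.4671, giving 1−D = 0.7385 (working shown to 4 dp, full precision carried).
Community Y: N=100, proportions 0.1, 0.07, 0.14, 0.02, 0.46, 0.11, 0.1, giving 1−D = 0.7314.
Difference = |0.7385 − 0.7314| = 0.0071, i.e. 0.01 to 2 decimal places.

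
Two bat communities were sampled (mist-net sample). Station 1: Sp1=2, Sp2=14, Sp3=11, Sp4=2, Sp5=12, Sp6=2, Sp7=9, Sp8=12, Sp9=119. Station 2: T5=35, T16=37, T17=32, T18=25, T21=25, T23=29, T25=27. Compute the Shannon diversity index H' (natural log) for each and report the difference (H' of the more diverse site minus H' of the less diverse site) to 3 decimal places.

0.636

Station 1: N=183, proportions 0.01093, 0.0765, 0.06011, 0.01093, 0.06557, 0.01093, 0.04918, 0.06557, 0.65027, giving H' = 1.29904 (working shown to 5 dp, full precision carried).
Station 2: N=210, proportions 0.16667, 0.17619, 0.15238, 0.11905, 0.11905, 0.1381, 0.12857, giving H' = 1.93507.
Difference = |1.29904 − 1.93507| = 0.63603, i.e. 0.636 to 3 decimal places.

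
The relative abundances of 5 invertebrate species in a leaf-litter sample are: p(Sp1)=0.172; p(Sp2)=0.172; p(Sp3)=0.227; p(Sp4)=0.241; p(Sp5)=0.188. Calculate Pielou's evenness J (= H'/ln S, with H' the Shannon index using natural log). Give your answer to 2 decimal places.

0.99

H' = −Σ pᵢ ln pᵢ = −((-0.3028) + (-0.3028) + (-0.3366) + (-0.3429) + (-0.3142)) = 1.5993 (working shown to 4 dp, full precision carried).
With S = 5 species, ln S = 1.6094, so J = 1.5993/1.6094 = 0.9937, i.e. 0.99 to 2 decimal places.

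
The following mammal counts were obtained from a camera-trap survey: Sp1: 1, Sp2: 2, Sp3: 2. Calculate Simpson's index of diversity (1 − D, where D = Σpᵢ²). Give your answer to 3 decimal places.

Total N = 1+2+2 = 5, so the proportions are 0.2, 0.4, 0.4 (working shown to 5 dp, full precision carried).
D = 0.2² + 0.4² + 0.4² = 0.04000 + 0.16000 + 0.16000 = 0.36000.
So 1 − D = 0.64000, i.e. 0.640 to 3 decimal places.

0.640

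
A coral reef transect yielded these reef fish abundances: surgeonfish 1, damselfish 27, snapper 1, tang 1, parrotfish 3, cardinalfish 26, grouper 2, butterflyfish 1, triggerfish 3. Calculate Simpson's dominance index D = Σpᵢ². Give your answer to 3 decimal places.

0.339

Total N = 1+27+1+1+3+26+2+1+3 = 65, so the proportions are 0.01538, 0.41538, 0.01538, 0.01538, 0.04615, 0.4, 0.03077, 0.01538, 0.04615 (working shown to 5 dp, full precision carried).
D = 0.01538² + 0.41538² + 0.01538² + 0.01538² + 0.04615² + 0.4² + 0.03077² + 0.01538² + 0.04615² = 0.00024 + 0.17254 + 0.00024 + 0.00024 + 0.00213 + 0.16000 + 0.00095 + 0.00024 + 0.00213 = 0.33870.
To 3 decimal places, D = 0.339.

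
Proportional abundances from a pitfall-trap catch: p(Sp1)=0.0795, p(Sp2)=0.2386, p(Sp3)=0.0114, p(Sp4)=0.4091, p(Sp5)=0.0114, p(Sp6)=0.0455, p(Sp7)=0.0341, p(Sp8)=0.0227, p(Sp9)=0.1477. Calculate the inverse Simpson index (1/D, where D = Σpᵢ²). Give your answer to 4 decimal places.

D = 0.0795² + 0.2386² + 0.0114² + 0.4091² + 0.0114² + 0.0455² + 0.0341² + 0.0227² + 0.1477² = 0.00632025 + 0.05692996 + 0.00012996 + 0.16736281 + 0.00012996 + 0.00207025 + 0.00116281 + 0.00051529 + 0.02181529 = 0.25643658 (working shown to 8 dp, full precision carried).
So 1/D = 3.899600, i.e. 3.8996 to 4 decimal places.

3.8996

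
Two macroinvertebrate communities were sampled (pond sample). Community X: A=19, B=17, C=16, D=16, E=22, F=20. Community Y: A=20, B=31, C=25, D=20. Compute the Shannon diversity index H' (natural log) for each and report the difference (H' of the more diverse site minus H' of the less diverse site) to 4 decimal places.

0.4156

Community X: N=110, proportions 0.172727, 0.154545, 0.145455, 0.145455, 0.2, 0.181818, giving H' = 1.784577 (working shown to 6 dp, full precision carried).
Community Y: N=96, proportions 0.208333, 0.322917, 0.260417, 0.208333, giving H' = 1.368986.
Difference = |1.784577 − 1.368986| = 0.415591, i.e. 0.4156 to 4 decimal places.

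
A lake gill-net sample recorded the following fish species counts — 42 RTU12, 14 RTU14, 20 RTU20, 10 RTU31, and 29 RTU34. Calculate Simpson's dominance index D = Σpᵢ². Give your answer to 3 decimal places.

0.250

Total N = 42+14+20+10+29 = 115, so the proportions are 0.36522, 0.12174, 0.17391, 0.08696, 0.25217 (working shown to 5 dp, full precision carried).
D = 0.36522² + 0.12174² + 0.17391² + 0.08696² + 0.25217² = 0.13338 + 0.01482 + 0.03025 + 0.00756 + 0.06359 = 0.24960.
To 3 decimal places, D = 0.250.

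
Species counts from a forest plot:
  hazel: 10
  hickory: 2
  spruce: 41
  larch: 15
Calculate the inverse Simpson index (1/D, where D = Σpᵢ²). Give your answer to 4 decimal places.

Total N = 10+2+41+15 = 68, so the proportions are 0.1470588, 0.0294118, 0.6029412, 0.2205882 (working shown to 7 dp, full precision carried).
D = 0.1470588² + 0.0294118² + 0.6029412² + 0.2205882² = 0.0216263 + 0.0008651 + 0.3635381 + 0.0486592 = 0.4346886.
So 1/D = 2.300498, i.e. 2.3005 to 4 decimal places.

2.3005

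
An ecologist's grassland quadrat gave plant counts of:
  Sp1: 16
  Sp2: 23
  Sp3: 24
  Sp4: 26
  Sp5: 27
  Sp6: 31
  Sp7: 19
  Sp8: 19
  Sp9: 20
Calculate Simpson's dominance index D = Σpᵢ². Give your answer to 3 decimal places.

Total N = 16+23+24+26+27+31+19+19+20 = 205, so the proportions are 0.07805, 0.1122, 0.11707, 0.12683, 0.13171, 0.15122, 0.09268, 0.09268, 0.09756 (working shown to 5 dp, full precision carried).
D = 0.07805² + 0.1122² + 0.11707² + 0.12683² + 0.13171² + 0.15122² + 0.09268² + 0.09268² + 0.09756² = 0.00609 + 0.01259 + 0.01371 + 0.01609 + 0.01735 + 0.02287 + 0.00859 + 0.00859 + 0.00952 = 0.11538.
To 3 decimal places, D = 0.115.

0.115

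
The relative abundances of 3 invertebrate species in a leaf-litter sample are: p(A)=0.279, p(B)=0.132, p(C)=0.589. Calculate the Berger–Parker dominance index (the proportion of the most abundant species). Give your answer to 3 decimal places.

0.589

The largest proportion is 0.589, i.e. d = 0.589 to 3 decimal places.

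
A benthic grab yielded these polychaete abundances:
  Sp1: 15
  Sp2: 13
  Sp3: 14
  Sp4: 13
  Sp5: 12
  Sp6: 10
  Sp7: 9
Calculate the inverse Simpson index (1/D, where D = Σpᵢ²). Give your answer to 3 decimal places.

6.823

Total N = 15+13+14+13+12+10+9 = 86, so the proportions are 0.1744186, 0.1511628, 0.1627907, 0.1511628, 0.1395349, 0.1162791, 0.1046512 (working shown to 7 dp, full precision carried).
D = 0.1744186² + 0.1511628² + 0.1627907² + 0.1511628² + 0.1395349² + 0.1162791² + 0.1046512² = 0.0304218 + 0.0228502 + 0.0265008 + 0.0228502 + 0.0194700 + 0.0135208 + 0.0109519 = 0.1465657.
So 1/D = 6.82288, i.e. 6.823 to 3 decimal places.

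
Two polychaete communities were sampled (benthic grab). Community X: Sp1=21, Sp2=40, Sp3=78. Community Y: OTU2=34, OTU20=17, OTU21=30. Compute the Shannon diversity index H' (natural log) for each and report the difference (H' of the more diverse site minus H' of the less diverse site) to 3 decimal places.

0.092

Community X: N=139, proportions 0.15108, 0.28777, 0.56115, giving H' = 0.96819 (working shown to 5 dp, full precision carried).
Community Y: N=81, proportions 0.41975, 0.20988, 0.37037, giving H' = 1.05992.
Difference = |0.96819 − 1.05992| = 0.09173, i.e. 0.092 to 3 decimal places.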